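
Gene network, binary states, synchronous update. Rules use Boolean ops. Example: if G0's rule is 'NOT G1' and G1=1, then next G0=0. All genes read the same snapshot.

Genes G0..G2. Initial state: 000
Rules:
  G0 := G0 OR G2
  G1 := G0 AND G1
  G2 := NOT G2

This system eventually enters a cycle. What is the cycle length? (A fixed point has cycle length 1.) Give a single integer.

Answer: 2

Derivation:
Step 0: 000
Step 1: G0=G0|G2=0|0=0 G1=G0&G1=0&0=0 G2=NOT G2=NOT 0=1 -> 001
Step 2: G0=G0|G2=0|1=1 G1=G0&G1=0&0=0 G2=NOT G2=NOT 1=0 -> 100
Step 3: G0=G0|G2=1|0=1 G1=G0&G1=1&0=0 G2=NOT G2=NOT 0=1 -> 101
Step 4: G0=G0|G2=1|1=1 G1=G0&G1=1&0=0 G2=NOT G2=NOT 1=0 -> 100
State from step 4 equals state from step 2 -> cycle length 2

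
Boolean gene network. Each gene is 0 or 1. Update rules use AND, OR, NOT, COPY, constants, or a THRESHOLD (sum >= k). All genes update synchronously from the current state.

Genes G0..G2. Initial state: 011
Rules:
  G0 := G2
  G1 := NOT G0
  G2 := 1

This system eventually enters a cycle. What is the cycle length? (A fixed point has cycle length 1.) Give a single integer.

Step 0: 011
Step 1: G0=G2=1 G1=NOT G0=NOT 0=1 G2=1(const) -> 111
Step 2: G0=G2=1 G1=NOT G0=NOT 1=0 G2=1(const) -> 101
Step 3: G0=G2=1 G1=NOT G0=NOT 1=0 G2=1(const) -> 101
State from step 3 equals state from step 2 -> cycle length 1

Answer: 1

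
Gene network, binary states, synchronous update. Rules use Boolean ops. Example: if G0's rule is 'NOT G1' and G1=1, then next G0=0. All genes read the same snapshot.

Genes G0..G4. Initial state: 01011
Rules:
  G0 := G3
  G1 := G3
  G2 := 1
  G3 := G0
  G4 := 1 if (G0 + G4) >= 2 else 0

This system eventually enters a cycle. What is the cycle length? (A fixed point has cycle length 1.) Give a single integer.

Answer: 2

Derivation:
Step 0: 01011
Step 1: G0=G3=1 G1=G3=1 G2=1(const) G3=G0=0 G4=(0+1>=2)=0 -> 11100
Step 2: G0=G3=0 G1=G3=0 G2=1(const) G3=G0=1 G4=(1+0>=2)=0 -> 00110
Step 3: G0=G3=1 G1=G3=1 G2=1(const) G3=G0=0 G4=(0+0>=2)=0 -> 11100
State from step 3 equals state from step 1 -> cycle length 2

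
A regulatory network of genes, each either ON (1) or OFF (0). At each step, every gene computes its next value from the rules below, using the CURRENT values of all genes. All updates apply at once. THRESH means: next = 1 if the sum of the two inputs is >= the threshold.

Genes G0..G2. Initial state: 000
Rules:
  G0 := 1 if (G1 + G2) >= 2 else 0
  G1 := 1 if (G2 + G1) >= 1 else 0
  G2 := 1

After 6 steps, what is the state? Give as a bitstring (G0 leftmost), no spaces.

Step 1: G0=(0+0>=2)=0 G1=(0+0>=1)=0 G2=1(const) -> 001
Step 2: G0=(0+1>=2)=0 G1=(1+0>=1)=1 G2=1(const) -> 011
Step 3: G0=(1+1>=2)=1 G1=(1+1>=1)=1 G2=1(const) -> 111
Step 4: G0=(1+1>=2)=1 G1=(1+1>=1)=1 G2=1(const) -> 111
Step 5: G0=(1+1>=2)=1 G1=(1+1>=1)=1 G2=1(const) -> 111
Step 6: G0=(1+1>=2)=1 G1=(1+1>=1)=1 G2=1(const) -> 111

111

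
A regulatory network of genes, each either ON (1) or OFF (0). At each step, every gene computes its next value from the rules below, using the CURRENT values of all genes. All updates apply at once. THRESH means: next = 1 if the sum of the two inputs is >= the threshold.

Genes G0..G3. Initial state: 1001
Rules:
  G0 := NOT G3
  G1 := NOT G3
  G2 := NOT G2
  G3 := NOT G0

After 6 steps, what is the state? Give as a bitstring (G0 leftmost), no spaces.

Step 1: G0=NOT G3=NOT 1=0 G1=NOT G3=NOT 1=0 G2=NOT G2=NOT 0=1 G3=NOT G0=NOT 1=0 -> 0010
Step 2: G0=NOT G3=NOT 0=1 G1=NOT G3=NOT 0=1 G2=NOT G2=NOT 1=0 G3=NOT G0=NOT 0=1 -> 1101
Step 3: G0=NOT G3=NOT 1=0 G1=NOT G3=NOT 1=0 G2=NOT G2=NOT 0=1 G3=NOT G0=NOT 1=0 -> 0010
Step 4: G0=NOT G3=NOT 0=1 G1=NOT G3=NOT 0=1 G2=NOT G2=NOT 1=0 G3=NOT G0=NOT 0=1 -> 1101
Step 5: G0=NOT G3=NOT 1=0 G1=NOT G3=NOT 1=0 G2=NOT G2=NOT 0=1 G3=NOT G0=NOT 1=0 -> 0010
Step 6: G0=NOT G3=NOT 0=1 G1=NOT G3=NOT 0=1 G2=NOT G2=NOT 1=0 G3=NOT G0=NOT 0=1 -> 1101

1101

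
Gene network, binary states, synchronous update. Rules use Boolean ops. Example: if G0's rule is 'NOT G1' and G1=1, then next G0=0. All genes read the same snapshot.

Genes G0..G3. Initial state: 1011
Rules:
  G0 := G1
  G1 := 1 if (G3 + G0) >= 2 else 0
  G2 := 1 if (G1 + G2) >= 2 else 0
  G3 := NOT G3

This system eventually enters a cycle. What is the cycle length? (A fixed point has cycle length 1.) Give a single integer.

Step 0: 1011
Step 1: G0=G1=0 G1=(1+1>=2)=1 G2=(0+1>=2)=0 G3=NOT G3=NOT 1=0 -> 0100
Step 2: G0=G1=1 G1=(0+0>=2)=0 G2=(1+0>=2)=0 G3=NOT G3=NOT 0=1 -> 1001
Step 3: G0=G1=0 G1=(1+1>=2)=1 G2=(0+0>=2)=0 G3=NOT G3=NOT 1=0 -> 0100
State from step 3 equals state from step 1 -> cycle length 2

Answer: 2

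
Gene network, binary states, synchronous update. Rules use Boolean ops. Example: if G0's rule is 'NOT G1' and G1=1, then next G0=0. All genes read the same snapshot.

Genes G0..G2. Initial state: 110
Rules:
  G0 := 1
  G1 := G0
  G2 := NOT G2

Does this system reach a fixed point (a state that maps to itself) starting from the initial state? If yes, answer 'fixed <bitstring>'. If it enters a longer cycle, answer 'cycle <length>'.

Answer: cycle 2

Derivation:
Step 0: 110
Step 1: G0=1(const) G1=G0=1 G2=NOT G2=NOT 0=1 -> 111
Step 2: G0=1(const) G1=G0=1 G2=NOT G2=NOT 1=0 -> 110
Cycle of length 2 starting at step 0 -> no fixed point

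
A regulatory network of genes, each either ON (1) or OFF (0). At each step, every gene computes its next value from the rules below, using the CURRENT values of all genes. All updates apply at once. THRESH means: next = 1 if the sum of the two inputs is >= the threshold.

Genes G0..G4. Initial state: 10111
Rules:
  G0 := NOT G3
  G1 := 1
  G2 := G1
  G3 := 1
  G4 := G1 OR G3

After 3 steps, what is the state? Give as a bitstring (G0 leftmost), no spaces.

Step 1: G0=NOT G3=NOT 1=0 G1=1(const) G2=G1=0 G3=1(const) G4=G1|G3=0|1=1 -> 01011
Step 2: G0=NOT G3=NOT 1=0 G1=1(const) G2=G1=1 G3=1(const) G4=G1|G3=1|1=1 -> 01111
Step 3: G0=NOT G3=NOT 1=0 G1=1(const) G2=G1=1 G3=1(const) G4=G1|G3=1|1=1 -> 01111

01111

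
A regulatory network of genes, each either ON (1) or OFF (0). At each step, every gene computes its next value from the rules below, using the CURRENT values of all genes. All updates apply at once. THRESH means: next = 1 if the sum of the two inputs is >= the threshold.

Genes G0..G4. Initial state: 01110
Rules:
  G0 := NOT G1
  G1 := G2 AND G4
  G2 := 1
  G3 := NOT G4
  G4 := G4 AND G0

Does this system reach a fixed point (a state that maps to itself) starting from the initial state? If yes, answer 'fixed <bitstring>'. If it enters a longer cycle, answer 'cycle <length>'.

Answer: fixed 10110

Derivation:
Step 0: 01110
Step 1: G0=NOT G1=NOT 1=0 G1=G2&G4=1&0=0 G2=1(const) G3=NOT G4=NOT 0=1 G4=G4&G0=0&0=0 -> 00110
Step 2: G0=NOT G1=NOT 0=1 G1=G2&G4=1&0=0 G2=1(const) G3=NOT G4=NOT 0=1 G4=G4&G0=0&0=0 -> 10110
Step 3: G0=NOT G1=NOT 0=1 G1=G2&G4=1&0=0 G2=1(const) G3=NOT G4=NOT 0=1 G4=G4&G0=0&1=0 -> 10110
Fixed point reached at step 2: 10110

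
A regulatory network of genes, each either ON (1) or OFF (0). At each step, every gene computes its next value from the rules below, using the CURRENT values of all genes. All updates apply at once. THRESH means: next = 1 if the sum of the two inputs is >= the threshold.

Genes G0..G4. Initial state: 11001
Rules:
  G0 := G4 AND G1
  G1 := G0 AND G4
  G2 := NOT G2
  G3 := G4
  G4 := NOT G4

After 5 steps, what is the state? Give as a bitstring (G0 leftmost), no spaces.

Step 1: G0=G4&G1=1&1=1 G1=G0&G4=1&1=1 G2=NOT G2=NOT 0=1 G3=G4=1 G4=NOT G4=NOT 1=0 -> 11110
Step 2: G0=G4&G1=0&1=0 G1=G0&G4=1&0=0 G2=NOT G2=NOT 1=0 G3=G4=0 G4=NOT G4=NOT 0=1 -> 00001
Step 3: G0=G4&G1=1&0=0 G1=G0&G4=0&1=0 G2=NOT G2=NOT 0=1 G3=G4=1 G4=NOT G4=NOT 1=0 -> 00110
Step 4: G0=G4&G1=0&0=0 G1=G0&G4=0&0=0 G2=NOT G2=NOT 1=0 G3=G4=0 G4=NOT G4=NOT 0=1 -> 00001
Step 5: G0=G4&G1=1&0=0 G1=G0&G4=0&1=0 G2=NOT G2=NOT 0=1 G3=G4=1 G4=NOT G4=NOT 1=0 -> 00110

00110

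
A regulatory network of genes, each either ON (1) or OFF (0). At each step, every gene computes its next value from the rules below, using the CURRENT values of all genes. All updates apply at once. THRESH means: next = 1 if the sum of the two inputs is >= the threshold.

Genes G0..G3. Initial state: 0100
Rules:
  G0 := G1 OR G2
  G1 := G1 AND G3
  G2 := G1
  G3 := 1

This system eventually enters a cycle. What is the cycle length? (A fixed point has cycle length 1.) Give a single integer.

Answer: 1

Derivation:
Step 0: 0100
Step 1: G0=G1|G2=1|0=1 G1=G1&G3=1&0=0 G2=G1=1 G3=1(const) -> 1011
Step 2: G0=G1|G2=0|1=1 G1=G1&G3=0&1=0 G2=G1=0 G3=1(const) -> 1001
Step 3: G0=G1|G2=0|0=0 G1=G1&G3=0&1=0 G2=G1=0 G3=1(const) -> 0001
Step 4: G0=G1|G2=0|0=0 G1=G1&G3=0&1=0 G2=G1=0 G3=1(const) -> 0001
State from step 4 equals state from step 3 -> cycle length 1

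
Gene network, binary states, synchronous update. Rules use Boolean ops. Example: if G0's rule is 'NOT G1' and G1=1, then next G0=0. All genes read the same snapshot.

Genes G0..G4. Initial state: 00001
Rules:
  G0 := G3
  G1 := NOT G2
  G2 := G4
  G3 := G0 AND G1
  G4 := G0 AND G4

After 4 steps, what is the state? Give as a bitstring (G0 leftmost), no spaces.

Step 1: G0=G3=0 G1=NOT G2=NOT 0=1 G2=G4=1 G3=G0&G1=0&0=0 G4=G0&G4=0&1=0 -> 01100
Step 2: G0=G3=0 G1=NOT G2=NOT 1=0 G2=G4=0 G3=G0&G1=0&1=0 G4=G0&G4=0&0=0 -> 00000
Step 3: G0=G3=0 G1=NOT G2=NOT 0=1 G2=G4=0 G3=G0&G1=0&0=0 G4=G0&G4=0&0=0 -> 01000
Step 4: G0=G3=0 G1=NOT G2=NOT 0=1 G2=G4=0 G3=G0&G1=0&1=0 G4=G0&G4=0&0=0 -> 01000

01000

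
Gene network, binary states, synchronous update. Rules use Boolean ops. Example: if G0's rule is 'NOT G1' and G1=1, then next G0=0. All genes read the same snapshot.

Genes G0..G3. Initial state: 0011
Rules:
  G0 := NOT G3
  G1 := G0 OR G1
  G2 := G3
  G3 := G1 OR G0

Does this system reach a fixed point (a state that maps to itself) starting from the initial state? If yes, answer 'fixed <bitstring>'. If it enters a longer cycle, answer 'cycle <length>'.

Answer: fixed 0111

Derivation:
Step 0: 0011
Step 1: G0=NOT G3=NOT 1=0 G1=G0|G1=0|0=0 G2=G3=1 G3=G1|G0=0|0=0 -> 0010
Step 2: G0=NOT G3=NOT 0=1 G1=G0|G1=0|0=0 G2=G3=0 G3=G1|G0=0|0=0 -> 1000
Step 3: G0=NOT G3=NOT 0=1 G1=G0|G1=1|0=1 G2=G3=0 G3=G1|G0=0|1=1 -> 1101
Step 4: G0=NOT G3=NOT 1=0 G1=G0|G1=1|1=1 G2=G3=1 G3=G1|G0=1|1=1 -> 0111
Step 5: G0=NOT G3=NOT 1=0 G1=G0|G1=0|1=1 G2=G3=1 G3=G1|G0=1|0=1 -> 0111
Fixed point reached at step 4: 0111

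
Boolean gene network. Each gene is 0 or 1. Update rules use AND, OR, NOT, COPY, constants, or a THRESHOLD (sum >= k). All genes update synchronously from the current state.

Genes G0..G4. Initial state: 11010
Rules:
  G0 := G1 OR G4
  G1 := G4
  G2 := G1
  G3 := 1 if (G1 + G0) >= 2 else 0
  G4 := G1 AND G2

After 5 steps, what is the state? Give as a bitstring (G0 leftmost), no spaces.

Step 1: G0=G1|G4=1|0=1 G1=G4=0 G2=G1=1 G3=(1+1>=2)=1 G4=G1&G2=1&0=0 -> 10110
Step 2: G0=G1|G4=0|0=0 G1=G4=0 G2=G1=0 G3=(0+1>=2)=0 G4=G1&G2=0&1=0 -> 00000
Step 3: G0=G1|G4=0|0=0 G1=G4=0 G2=G1=0 G3=(0+0>=2)=0 G4=G1&G2=0&0=0 -> 00000
Step 4: G0=G1|G4=0|0=0 G1=G4=0 G2=G1=0 G3=(0+0>=2)=0 G4=G1&G2=0&0=0 -> 00000
Step 5: G0=G1|G4=0|0=0 G1=G4=0 G2=G1=0 G3=(0+0>=2)=0 G4=G1&G2=0&0=0 -> 00000

00000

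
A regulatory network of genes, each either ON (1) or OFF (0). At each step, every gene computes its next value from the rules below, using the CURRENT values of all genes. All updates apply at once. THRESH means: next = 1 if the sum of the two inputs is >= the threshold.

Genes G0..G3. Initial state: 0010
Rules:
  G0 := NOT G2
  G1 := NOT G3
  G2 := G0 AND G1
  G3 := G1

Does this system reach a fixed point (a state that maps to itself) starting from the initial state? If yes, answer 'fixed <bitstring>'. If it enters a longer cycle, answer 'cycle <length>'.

Step 0: 0010
Step 1: G0=NOT G2=NOT 1=0 G1=NOT G3=NOT 0=1 G2=G0&G1=0&0=0 G3=G1=0 -> 0100
Step 2: G0=NOT G2=NOT 0=1 G1=NOT G3=NOT 0=1 G2=G0&G1=0&1=0 G3=G1=1 -> 1101
Step 3: G0=NOT G2=NOT 0=1 G1=NOT G3=NOT 1=0 G2=G0&G1=1&1=1 G3=G1=1 -> 1011
Step 4: G0=NOT G2=NOT 1=0 G1=NOT G3=NOT 1=0 G2=G0&G1=1&0=0 G3=G1=0 -> 0000
Step 5: G0=NOT G2=NOT 0=1 G1=NOT G3=NOT 0=1 G2=G0&G1=0&0=0 G3=G1=0 -> 1100
Step 6: G0=NOT G2=NOT 0=1 G1=NOT G3=NOT 0=1 G2=G0&G1=1&1=1 G3=G1=1 -> 1111
Step 7: G0=NOT G2=NOT 1=0 G1=NOT G3=NOT 1=0 G2=G0&G1=1&1=1 G3=G1=1 -> 0011
Step 8: G0=NOT G2=NOT 1=0 G1=NOT G3=NOT 1=0 G2=G0&G1=0&0=0 G3=G1=0 -> 0000
Cycle of length 4 starting at step 4 -> no fixed point

Answer: cycle 4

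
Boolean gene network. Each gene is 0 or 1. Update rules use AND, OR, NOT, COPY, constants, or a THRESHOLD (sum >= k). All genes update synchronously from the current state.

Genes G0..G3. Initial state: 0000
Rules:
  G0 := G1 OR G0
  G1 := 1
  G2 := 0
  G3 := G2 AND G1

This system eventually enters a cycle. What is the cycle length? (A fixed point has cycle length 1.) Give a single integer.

Step 0: 0000
Step 1: G0=G1|G0=0|0=0 G1=1(const) G2=0(const) G3=G2&G1=0&0=0 -> 0100
Step 2: G0=G1|G0=1|0=1 G1=1(const) G2=0(const) G3=G2&G1=0&1=0 -> 1100
Step 3: G0=G1|G0=1|1=1 G1=1(const) G2=0(const) G3=G2&G1=0&1=0 -> 1100
State from step 3 equals state from step 2 -> cycle length 1

Answer: 1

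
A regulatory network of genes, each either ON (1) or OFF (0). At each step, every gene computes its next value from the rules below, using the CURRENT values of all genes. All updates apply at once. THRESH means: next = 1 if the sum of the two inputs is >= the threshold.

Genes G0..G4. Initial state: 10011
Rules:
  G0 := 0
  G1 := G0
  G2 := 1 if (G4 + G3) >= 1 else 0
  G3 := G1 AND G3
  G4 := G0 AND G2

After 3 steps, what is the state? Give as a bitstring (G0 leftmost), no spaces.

Step 1: G0=0(const) G1=G0=1 G2=(1+1>=1)=1 G3=G1&G3=0&1=0 G4=G0&G2=1&0=0 -> 01100
Step 2: G0=0(const) G1=G0=0 G2=(0+0>=1)=0 G3=G1&G3=1&0=0 G4=G0&G2=0&1=0 -> 00000
Step 3: G0=0(const) G1=G0=0 G2=(0+0>=1)=0 G3=G1&G3=0&0=0 G4=G0&G2=0&0=0 -> 00000

00000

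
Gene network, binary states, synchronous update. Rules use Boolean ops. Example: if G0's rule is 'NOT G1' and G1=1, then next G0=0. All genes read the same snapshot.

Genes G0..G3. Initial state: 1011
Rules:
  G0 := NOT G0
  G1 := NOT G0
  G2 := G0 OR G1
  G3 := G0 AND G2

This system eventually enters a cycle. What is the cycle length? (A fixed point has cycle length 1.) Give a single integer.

Answer: 2

Derivation:
Step 0: 1011
Step 1: G0=NOT G0=NOT 1=0 G1=NOT G0=NOT 1=0 G2=G0|G1=1|0=1 G3=G0&G2=1&1=1 -> 0011
Step 2: G0=NOT G0=NOT 0=1 G1=NOT G0=NOT 0=1 G2=G0|G1=0|0=0 G3=G0&G2=0&1=0 -> 1100
Step 3: G0=NOT G0=NOT 1=0 G1=NOT G0=NOT 1=0 G2=G0|G1=1|1=1 G3=G0&G2=1&0=0 -> 0010
Step 4: G0=NOT G0=NOT 0=1 G1=NOT G0=NOT 0=1 G2=G0|G1=0|0=0 G3=G0&G2=0&1=0 -> 1100
State from step 4 equals state from step 2 -> cycle length 2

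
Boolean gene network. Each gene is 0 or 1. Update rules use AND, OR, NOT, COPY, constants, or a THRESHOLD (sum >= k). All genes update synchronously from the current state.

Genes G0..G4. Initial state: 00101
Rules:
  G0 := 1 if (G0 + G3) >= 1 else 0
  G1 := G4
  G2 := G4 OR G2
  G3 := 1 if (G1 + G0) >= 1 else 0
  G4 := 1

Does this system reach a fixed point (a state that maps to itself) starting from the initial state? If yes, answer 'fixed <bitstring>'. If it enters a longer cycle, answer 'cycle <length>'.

Step 0: 00101
Step 1: G0=(0+0>=1)=0 G1=G4=1 G2=G4|G2=1|1=1 G3=(0+0>=1)=0 G4=1(const) -> 01101
Step 2: G0=(0+0>=1)=0 G1=G4=1 G2=G4|G2=1|1=1 G3=(1+0>=1)=1 G4=1(const) -> 01111
Step 3: G0=(0+1>=1)=1 G1=G4=1 G2=G4|G2=1|1=1 G3=(1+0>=1)=1 G4=1(const) -> 11111
Step 4: G0=(1+1>=1)=1 G1=G4=1 G2=G4|G2=1|1=1 G3=(1+1>=1)=1 G4=1(const) -> 11111
Fixed point reached at step 3: 11111

Answer: fixed 11111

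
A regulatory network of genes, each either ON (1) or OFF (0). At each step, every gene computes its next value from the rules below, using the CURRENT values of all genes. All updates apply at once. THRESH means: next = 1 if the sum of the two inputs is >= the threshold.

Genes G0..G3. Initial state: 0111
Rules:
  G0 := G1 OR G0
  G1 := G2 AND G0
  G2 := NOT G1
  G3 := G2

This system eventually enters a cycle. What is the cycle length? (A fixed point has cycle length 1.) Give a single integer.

Step 0: 0111
Step 1: G0=G1|G0=1|0=1 G1=G2&G0=1&0=0 G2=NOT G1=NOT 1=0 G3=G2=1 -> 1001
Step 2: G0=G1|G0=0|1=1 G1=G2&G0=0&1=0 G2=NOT G1=NOT 0=1 G3=G2=0 -> 1010
Step 3: G0=G1|G0=0|1=1 G1=G2&G0=1&1=1 G2=NOT G1=NOT 0=1 G3=G2=1 -> 1111
Step 4: G0=G1|G0=1|1=1 G1=G2&G0=1&1=1 G2=NOT G1=NOT 1=0 G3=G2=1 -> 1101
Step 5: G0=G1|G0=1|1=1 G1=G2&G0=0&1=0 G2=NOT G1=NOT 1=0 G3=G2=0 -> 1000
Step 6: G0=G1|G0=0|1=1 G1=G2&G0=0&1=0 G2=NOT G1=NOT 0=1 G3=G2=0 -> 1010
State from step 6 equals state from step 2 -> cycle length 4

Answer: 4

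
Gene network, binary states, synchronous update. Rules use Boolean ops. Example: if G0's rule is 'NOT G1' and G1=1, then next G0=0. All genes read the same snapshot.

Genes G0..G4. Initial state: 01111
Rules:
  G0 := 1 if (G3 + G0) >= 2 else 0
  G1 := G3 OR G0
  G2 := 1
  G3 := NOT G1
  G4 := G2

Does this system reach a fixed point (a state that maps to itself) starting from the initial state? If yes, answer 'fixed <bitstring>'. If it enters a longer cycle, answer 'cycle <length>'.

Step 0: 01111
Step 1: G0=(1+0>=2)=0 G1=G3|G0=1|0=1 G2=1(const) G3=NOT G1=NOT 1=0 G4=G2=1 -> 01101
Step 2: G0=(0+0>=2)=0 G1=G3|G0=0|0=0 G2=1(const) G3=NOT G1=NOT 1=0 G4=G2=1 -> 00101
Step 3: G0=(0+0>=2)=0 G1=G3|G0=0|0=0 G2=1(const) G3=NOT G1=NOT 0=1 G4=G2=1 -> 00111
Step 4: G0=(1+0>=2)=0 G1=G3|G0=1|0=1 G2=1(const) G3=NOT G1=NOT 0=1 G4=G2=1 -> 01111
Cycle of length 4 starting at step 0 -> no fixed point

Answer: cycle 4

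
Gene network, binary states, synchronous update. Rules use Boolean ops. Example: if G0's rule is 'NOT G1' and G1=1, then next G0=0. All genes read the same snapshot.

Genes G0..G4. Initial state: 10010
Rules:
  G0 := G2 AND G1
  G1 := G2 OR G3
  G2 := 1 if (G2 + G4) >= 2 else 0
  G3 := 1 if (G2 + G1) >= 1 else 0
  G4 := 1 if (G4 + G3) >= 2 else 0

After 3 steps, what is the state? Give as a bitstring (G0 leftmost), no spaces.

Step 1: G0=G2&G1=0&0=0 G1=G2|G3=0|1=1 G2=(0+0>=2)=0 G3=(0+0>=1)=0 G4=(0+1>=2)=0 -> 01000
Step 2: G0=G2&G1=0&1=0 G1=G2|G3=0|0=0 G2=(0+0>=2)=0 G3=(0+1>=1)=1 G4=(0+0>=2)=0 -> 00010
Step 3: G0=G2&G1=0&0=0 G1=G2|G3=0|1=1 G2=(0+0>=2)=0 G3=(0+0>=1)=0 G4=(0+1>=2)=0 -> 01000

01000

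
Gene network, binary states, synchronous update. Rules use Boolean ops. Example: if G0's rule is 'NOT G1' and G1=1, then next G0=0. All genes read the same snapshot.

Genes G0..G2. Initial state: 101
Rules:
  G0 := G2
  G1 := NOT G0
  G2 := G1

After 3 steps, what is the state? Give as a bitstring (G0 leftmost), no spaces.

Step 1: G0=G2=1 G1=NOT G0=NOT 1=0 G2=G1=0 -> 100
Step 2: G0=G2=0 G1=NOT G0=NOT 1=0 G2=G1=0 -> 000
Step 3: G0=G2=0 G1=NOT G0=NOT 0=1 G2=G1=0 -> 010

010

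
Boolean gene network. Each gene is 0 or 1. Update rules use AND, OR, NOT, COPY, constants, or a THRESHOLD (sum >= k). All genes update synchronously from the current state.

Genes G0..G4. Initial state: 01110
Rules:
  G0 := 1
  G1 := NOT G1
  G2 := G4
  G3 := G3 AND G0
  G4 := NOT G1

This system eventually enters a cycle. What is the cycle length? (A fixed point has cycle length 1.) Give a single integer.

Step 0: 01110
Step 1: G0=1(const) G1=NOT G1=NOT 1=0 G2=G4=0 G3=G3&G0=1&0=0 G4=NOT G1=NOT 1=0 -> 10000
Step 2: G0=1(const) G1=NOT G1=NOT 0=1 G2=G4=0 G3=G3&G0=0&1=0 G4=NOT G1=NOT 0=1 -> 11001
Step 3: G0=1(const) G1=NOT G1=NOT 1=0 G2=G4=1 G3=G3&G0=0&1=0 G4=NOT G1=NOT 1=0 -> 10100
Step 4: G0=1(const) G1=NOT G1=NOT 0=1 G2=G4=0 G3=G3&G0=0&1=0 G4=NOT G1=NOT 0=1 -> 11001
State from step 4 equals state from step 2 -> cycle length 2

Answer: 2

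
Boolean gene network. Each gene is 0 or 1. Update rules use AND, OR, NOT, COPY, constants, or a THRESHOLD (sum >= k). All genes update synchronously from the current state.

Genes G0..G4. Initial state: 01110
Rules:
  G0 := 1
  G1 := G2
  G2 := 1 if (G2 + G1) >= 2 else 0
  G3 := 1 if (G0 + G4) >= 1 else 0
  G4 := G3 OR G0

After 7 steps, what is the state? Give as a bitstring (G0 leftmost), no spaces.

Step 1: G0=1(const) G1=G2=1 G2=(1+1>=2)=1 G3=(0+0>=1)=0 G4=G3|G0=1|0=1 -> 11101
Step 2: G0=1(const) G1=G2=1 G2=(1+1>=2)=1 G3=(1+1>=1)=1 G4=G3|G0=0|1=1 -> 11111
Step 3: G0=1(const) G1=G2=1 G2=(1+1>=2)=1 G3=(1+1>=1)=1 G4=G3|G0=1|1=1 -> 11111
Step 4: G0=1(const) G1=G2=1 G2=(1+1>=2)=1 G3=(1+1>=1)=1 G4=G3|G0=1|1=1 -> 11111
Step 5: G0=1(const) G1=G2=1 G2=(1+1>=2)=1 G3=(1+1>=1)=1 G4=G3|G0=1|1=1 -> 11111
Step 6: G0=1(const) G1=G2=1 G2=(1+1>=2)=1 G3=(1+1>=1)=1 G4=G3|G0=1|1=1 -> 11111
Step 7: G0=1(const) G1=G2=1 G2=(1+1>=2)=1 G3=(1+1>=1)=1 G4=G3|G0=1|1=1 -> 11111

11111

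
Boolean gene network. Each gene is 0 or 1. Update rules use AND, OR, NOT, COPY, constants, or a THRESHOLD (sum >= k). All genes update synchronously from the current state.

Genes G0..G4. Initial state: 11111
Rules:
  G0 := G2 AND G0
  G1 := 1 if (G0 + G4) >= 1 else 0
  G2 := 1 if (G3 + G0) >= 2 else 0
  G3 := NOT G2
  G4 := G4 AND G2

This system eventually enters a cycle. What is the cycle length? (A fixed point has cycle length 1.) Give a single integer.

Answer: 1

Derivation:
Step 0: 11111
Step 1: G0=G2&G0=1&1=1 G1=(1+1>=1)=1 G2=(1+1>=2)=1 G3=NOT G2=NOT 1=0 G4=G4&G2=1&1=1 -> 11101
Step 2: G0=G2&G0=1&1=1 G1=(1+1>=1)=1 G2=(0+1>=2)=0 G3=NOT G2=NOT 1=0 G4=G4&G2=1&1=1 -> 11001
Step 3: G0=G2&G0=0&1=0 G1=(1+1>=1)=1 G2=(0+1>=2)=0 G3=NOT G2=NOT 0=1 G4=G4&G2=1&0=0 -> 01010
Step 4: G0=G2&G0=0&0=0 G1=(0+0>=1)=0 G2=(1+0>=2)=0 G3=NOT G2=NOT 0=1 G4=G4&G2=0&0=0 -> 00010
Step 5: G0=G2&G0=0&0=0 G1=(0+0>=1)=0 G2=(1+0>=2)=0 G3=NOT G2=NOT 0=1 G4=G4&G2=0&0=0 -> 00010
State from step 5 equals state from step 4 -> cycle length 1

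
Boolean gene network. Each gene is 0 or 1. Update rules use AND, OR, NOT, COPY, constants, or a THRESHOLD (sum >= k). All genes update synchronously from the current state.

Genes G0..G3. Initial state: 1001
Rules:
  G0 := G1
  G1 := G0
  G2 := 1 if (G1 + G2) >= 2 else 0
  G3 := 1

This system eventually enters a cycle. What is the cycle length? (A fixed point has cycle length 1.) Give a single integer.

Answer: 2

Derivation:
Step 0: 1001
Step 1: G0=G1=0 G1=G0=1 G2=(0+0>=2)=0 G3=1(const) -> 0101
Step 2: G0=G1=1 G1=G0=0 G2=(1+0>=2)=0 G3=1(const) -> 1001
State from step 2 equals state from step 0 -> cycle length 2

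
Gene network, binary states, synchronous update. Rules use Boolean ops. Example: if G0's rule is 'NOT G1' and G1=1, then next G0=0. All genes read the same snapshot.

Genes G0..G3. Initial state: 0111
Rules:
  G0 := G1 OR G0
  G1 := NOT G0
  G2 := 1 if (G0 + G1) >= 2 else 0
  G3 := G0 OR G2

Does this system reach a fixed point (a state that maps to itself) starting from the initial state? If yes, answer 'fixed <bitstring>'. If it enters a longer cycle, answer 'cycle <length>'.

Step 0: 0111
Step 1: G0=G1|G0=1|0=1 G1=NOT G0=NOT 0=1 G2=(0+1>=2)=0 G3=G0|G2=0|1=1 -> 1101
Step 2: G0=G1|G0=1|1=1 G1=NOT G0=NOT 1=0 G2=(1+1>=2)=1 G3=G0|G2=1|0=1 -> 1011
Step 3: G0=G1|G0=0|1=1 G1=NOT G0=NOT 1=0 G2=(1+0>=2)=0 G3=G0|G2=1|1=1 -> 1001
Step 4: G0=G1|G0=0|1=1 G1=NOT G0=NOT 1=0 G2=(1+0>=2)=0 G3=G0|G2=1|0=1 -> 1001
Fixed point reached at step 3: 1001

Answer: fixed 1001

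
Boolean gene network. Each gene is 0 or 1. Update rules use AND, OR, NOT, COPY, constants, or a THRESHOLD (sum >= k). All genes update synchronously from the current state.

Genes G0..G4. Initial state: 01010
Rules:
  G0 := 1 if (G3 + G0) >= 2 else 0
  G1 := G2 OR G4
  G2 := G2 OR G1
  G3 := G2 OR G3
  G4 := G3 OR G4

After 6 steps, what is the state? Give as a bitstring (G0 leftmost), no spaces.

Step 1: G0=(1+0>=2)=0 G1=G2|G4=0|0=0 G2=G2|G1=0|1=1 G3=G2|G3=0|1=1 G4=G3|G4=1|0=1 -> 00111
Step 2: G0=(1+0>=2)=0 G1=G2|G4=1|1=1 G2=G2|G1=1|0=1 G3=G2|G3=1|1=1 G4=G3|G4=1|1=1 -> 01111
Step 3: G0=(1+0>=2)=0 G1=G2|G4=1|1=1 G2=G2|G1=1|1=1 G3=G2|G3=1|1=1 G4=G3|G4=1|1=1 -> 01111
Step 4: G0=(1+0>=2)=0 G1=G2|G4=1|1=1 G2=G2|G1=1|1=1 G3=G2|G3=1|1=1 G4=G3|G4=1|1=1 -> 01111
Step 5: G0=(1+0>=2)=0 G1=G2|G4=1|1=1 G2=G2|G1=1|1=1 G3=G2|G3=1|1=1 G4=G3|G4=1|1=1 -> 01111
Step 6: G0=(1+0>=2)=0 G1=G2|G4=1|1=1 G2=G2|G1=1|1=1 G3=G2|G3=1|1=1 G4=G3|G4=1|1=1 -> 01111

01111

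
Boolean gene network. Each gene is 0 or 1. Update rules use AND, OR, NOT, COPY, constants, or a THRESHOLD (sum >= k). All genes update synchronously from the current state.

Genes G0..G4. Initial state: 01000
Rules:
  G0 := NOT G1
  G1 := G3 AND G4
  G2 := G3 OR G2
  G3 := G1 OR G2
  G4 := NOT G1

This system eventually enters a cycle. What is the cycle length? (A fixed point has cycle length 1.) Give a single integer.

Step 0: 01000
Step 1: G0=NOT G1=NOT 1=0 G1=G3&G4=0&0=0 G2=G3|G2=0|0=0 G3=G1|G2=1|0=1 G4=NOT G1=NOT 1=0 -> 00010
Step 2: G0=NOT G1=NOT 0=1 G1=G3&G4=1&0=0 G2=G3|G2=1|0=1 G3=G1|G2=0|0=0 G4=NOT G1=NOT 0=1 -> 10101
Step 3: G0=NOT G1=NOT 0=1 G1=G3&G4=0&1=0 G2=G3|G2=0|1=1 G3=G1|G2=0|1=1 G4=NOT G1=NOT 0=1 -> 10111
Step 4: G0=NOT G1=NOT 0=1 G1=G3&G4=1&1=1 G2=G3|G2=1|1=1 G3=G1|G2=0|1=1 G4=NOT G1=NOT 0=1 -> 11111
Step 5: G0=NOT G1=NOT 1=0 G1=G3&G4=1&1=1 G2=G3|G2=1|1=1 G3=G1|G2=1|1=1 G4=NOT G1=NOT 1=0 -> 01110
Step 6: G0=NOT G1=NOT 1=0 G1=G3&G4=1&0=0 G2=G3|G2=1|1=1 G3=G1|G2=1|1=1 G4=NOT G1=NOT 1=0 -> 00110
Step 7: G0=NOT G1=NOT 0=1 G1=G3&G4=1&0=0 G2=G3|G2=1|1=1 G3=G1|G2=0|1=1 G4=NOT G1=NOT 0=1 -> 10111
State from step 7 equals state from step 3 -> cycle length 4

Answer: 4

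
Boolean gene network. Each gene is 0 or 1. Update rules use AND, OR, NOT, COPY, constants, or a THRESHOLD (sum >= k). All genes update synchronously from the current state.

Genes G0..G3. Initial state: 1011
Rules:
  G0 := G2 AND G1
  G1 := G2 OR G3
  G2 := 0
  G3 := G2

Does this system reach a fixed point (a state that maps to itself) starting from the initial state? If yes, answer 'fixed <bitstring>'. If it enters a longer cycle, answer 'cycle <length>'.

Step 0: 1011
Step 1: G0=G2&G1=1&0=0 G1=G2|G3=1|1=1 G2=0(const) G3=G2=1 -> 0101
Step 2: G0=G2&G1=0&1=0 G1=G2|G3=0|1=1 G2=0(const) G3=G2=0 -> 0100
Step 3: G0=G2&G1=0&1=0 G1=G2|G3=0|0=0 G2=0(const) G3=G2=0 -> 0000
Step 4: G0=G2&G1=0&0=0 G1=G2|G3=0|0=0 G2=0(const) G3=G2=0 -> 0000
Fixed point reached at step 3: 0000

Answer: fixed 0000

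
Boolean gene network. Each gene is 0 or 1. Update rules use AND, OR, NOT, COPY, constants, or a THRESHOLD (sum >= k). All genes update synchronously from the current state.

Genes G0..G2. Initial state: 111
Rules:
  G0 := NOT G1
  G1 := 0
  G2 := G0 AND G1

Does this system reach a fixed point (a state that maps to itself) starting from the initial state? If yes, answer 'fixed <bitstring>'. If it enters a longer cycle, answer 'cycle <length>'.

Answer: fixed 100

Derivation:
Step 0: 111
Step 1: G0=NOT G1=NOT 1=0 G1=0(const) G2=G0&G1=1&1=1 -> 001
Step 2: G0=NOT G1=NOT 0=1 G1=0(const) G2=G0&G1=0&0=0 -> 100
Step 3: G0=NOT G1=NOT 0=1 G1=0(const) G2=G0&G1=1&0=0 -> 100
Fixed point reached at step 2: 100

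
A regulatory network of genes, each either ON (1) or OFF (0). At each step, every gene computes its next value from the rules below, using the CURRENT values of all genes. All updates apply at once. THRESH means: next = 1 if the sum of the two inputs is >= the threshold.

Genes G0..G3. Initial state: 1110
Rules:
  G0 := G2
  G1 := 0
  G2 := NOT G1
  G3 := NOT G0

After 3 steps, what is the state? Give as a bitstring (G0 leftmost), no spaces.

Step 1: G0=G2=1 G1=0(const) G2=NOT G1=NOT 1=0 G3=NOT G0=NOT 1=0 -> 1000
Step 2: G0=G2=0 G1=0(const) G2=NOT G1=NOT 0=1 G3=NOT G0=NOT 1=0 -> 0010
Step 3: G0=G2=1 G1=0(const) G2=NOT G1=NOT 0=1 G3=NOT G0=NOT 0=1 -> 1011

1011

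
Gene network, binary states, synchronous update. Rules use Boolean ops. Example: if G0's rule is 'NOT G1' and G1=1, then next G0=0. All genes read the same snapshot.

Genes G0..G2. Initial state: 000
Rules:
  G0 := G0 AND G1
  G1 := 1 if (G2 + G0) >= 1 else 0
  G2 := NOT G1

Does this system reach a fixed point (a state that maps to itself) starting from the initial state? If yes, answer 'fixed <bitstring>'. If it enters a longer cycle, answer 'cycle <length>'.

Step 0: 000
Step 1: G0=G0&G1=0&0=0 G1=(0+0>=1)=0 G2=NOT G1=NOT 0=1 -> 001
Step 2: G0=G0&G1=0&0=0 G1=(1+0>=1)=1 G2=NOT G1=NOT 0=1 -> 011
Step 3: G0=G0&G1=0&1=0 G1=(1+0>=1)=1 G2=NOT G1=NOT 1=0 -> 010
Step 4: G0=G0&G1=0&1=0 G1=(0+0>=1)=0 G2=NOT G1=NOT 1=0 -> 000
Cycle of length 4 starting at step 0 -> no fixed point

Answer: cycle 4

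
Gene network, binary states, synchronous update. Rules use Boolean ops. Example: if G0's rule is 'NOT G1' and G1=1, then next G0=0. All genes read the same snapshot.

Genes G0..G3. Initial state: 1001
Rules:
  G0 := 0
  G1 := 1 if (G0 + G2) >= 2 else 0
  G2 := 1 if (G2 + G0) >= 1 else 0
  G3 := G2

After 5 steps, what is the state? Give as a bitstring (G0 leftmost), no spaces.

Step 1: G0=0(const) G1=(1+0>=2)=0 G2=(0+1>=1)=1 G3=G2=0 -> 0010
Step 2: G0=0(const) G1=(0+1>=2)=0 G2=(1+0>=1)=1 G3=G2=1 -> 0011
Step 3: G0=0(const) G1=(0+1>=2)=0 G2=(1+0>=1)=1 G3=G2=1 -> 0011
Step 4: G0=0(const) G1=(0+1>=2)=0 G2=(1+0>=1)=1 G3=G2=1 -> 0011
Step 5: G0=0(const) G1=(0+1>=2)=0 G2=(1+0>=1)=1 G3=G2=1 -> 0011

0011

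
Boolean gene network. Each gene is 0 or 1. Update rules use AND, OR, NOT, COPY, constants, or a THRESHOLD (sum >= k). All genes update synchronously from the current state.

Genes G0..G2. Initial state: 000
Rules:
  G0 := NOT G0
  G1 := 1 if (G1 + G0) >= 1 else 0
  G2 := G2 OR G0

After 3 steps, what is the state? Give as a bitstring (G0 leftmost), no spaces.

Step 1: G0=NOT G0=NOT 0=1 G1=(0+0>=1)=0 G2=G2|G0=0|0=0 -> 100
Step 2: G0=NOT G0=NOT 1=0 G1=(0+1>=1)=1 G2=G2|G0=0|1=1 -> 011
Step 3: G0=NOT G0=NOT 0=1 G1=(1+0>=1)=1 G2=G2|G0=1|0=1 -> 111

111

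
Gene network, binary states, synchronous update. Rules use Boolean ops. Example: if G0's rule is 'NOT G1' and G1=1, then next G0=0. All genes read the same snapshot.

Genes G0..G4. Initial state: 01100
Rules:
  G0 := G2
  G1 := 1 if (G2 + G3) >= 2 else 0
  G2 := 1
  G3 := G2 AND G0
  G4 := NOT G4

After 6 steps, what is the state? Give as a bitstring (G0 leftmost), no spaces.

Step 1: G0=G2=1 G1=(1+0>=2)=0 G2=1(const) G3=G2&G0=1&0=0 G4=NOT G4=NOT 0=1 -> 10101
Step 2: G0=G2=1 G1=(1+0>=2)=0 G2=1(const) G3=G2&G0=1&1=1 G4=NOT G4=NOT 1=0 -> 10110
Step 3: G0=G2=1 G1=(1+1>=2)=1 G2=1(const) G3=G2&G0=1&1=1 G4=NOT G4=NOT 0=1 -> 11111
Step 4: G0=G2=1 G1=(1+1>=2)=1 G2=1(const) G3=G2&G0=1&1=1 G4=NOT G4=NOT 1=0 -> 11110
Step 5: G0=G2=1 G1=(1+1>=2)=1 G2=1(const) G3=G2&G0=1&1=1 G4=NOT G4=NOT 0=1 -> 11111
Step 6: G0=G2=1 G1=(1+1>=2)=1 G2=1(const) G3=G2&G0=1&1=1 G4=NOT G4=NOT 1=0 -> 11110

11110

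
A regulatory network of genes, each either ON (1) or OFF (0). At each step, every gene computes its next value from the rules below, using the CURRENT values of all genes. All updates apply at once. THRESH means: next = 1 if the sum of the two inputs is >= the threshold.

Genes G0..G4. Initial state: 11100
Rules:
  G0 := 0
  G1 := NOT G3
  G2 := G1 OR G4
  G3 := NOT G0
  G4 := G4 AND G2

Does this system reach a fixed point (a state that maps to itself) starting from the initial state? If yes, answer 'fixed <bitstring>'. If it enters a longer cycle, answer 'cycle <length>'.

Step 0: 11100
Step 1: G0=0(const) G1=NOT G3=NOT 0=1 G2=G1|G4=1|0=1 G3=NOT G0=NOT 1=0 G4=G4&G2=0&1=0 -> 01100
Step 2: G0=0(const) G1=NOT G3=NOT 0=1 G2=G1|G4=1|0=1 G3=NOT G0=NOT 0=1 G4=G4&G2=0&1=0 -> 01110
Step 3: G0=0(const) G1=NOT G3=NOT 1=0 G2=G1|G4=1|0=1 G3=NOT G0=NOT 0=1 G4=G4&G2=0&1=0 -> 00110
Step 4: G0=0(const) G1=NOT G3=NOT 1=0 G2=G1|G4=0|0=0 G3=NOT G0=NOT 0=1 G4=G4&G2=0&1=0 -> 00010
Step 5: G0=0(const) G1=NOT G3=NOT 1=0 G2=G1|G4=0|0=0 G3=NOT G0=NOT 0=1 G4=G4&G2=0&0=0 -> 00010
Fixed point reached at step 4: 00010

Answer: fixed 00010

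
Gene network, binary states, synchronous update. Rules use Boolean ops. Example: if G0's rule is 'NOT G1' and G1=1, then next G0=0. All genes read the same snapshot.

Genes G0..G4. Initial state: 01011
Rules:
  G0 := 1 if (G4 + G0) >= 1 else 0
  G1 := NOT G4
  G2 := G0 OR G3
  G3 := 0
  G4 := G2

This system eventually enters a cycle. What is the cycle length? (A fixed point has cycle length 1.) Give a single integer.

Step 0: 01011
Step 1: G0=(1+0>=1)=1 G1=NOT G4=NOT 1=0 G2=G0|G3=0|1=1 G3=0(const) G4=G2=0 -> 10100
Step 2: G0=(0+1>=1)=1 G1=NOT G4=NOT 0=1 G2=G0|G3=1|0=1 G3=0(const) G4=G2=1 -> 11101
Step 3: G0=(1+1>=1)=1 G1=NOT G4=NOT 1=0 G2=G0|G3=1|0=1 G3=0(const) G4=G2=1 -> 10101
Step 4: G0=(1+1>=1)=1 G1=NOT G4=NOT 1=0 G2=G0|G3=1|0=1 G3=0(const) G4=G2=1 -> 10101
State from step 4 equals state from step 3 -> cycle length 1

Answer: 1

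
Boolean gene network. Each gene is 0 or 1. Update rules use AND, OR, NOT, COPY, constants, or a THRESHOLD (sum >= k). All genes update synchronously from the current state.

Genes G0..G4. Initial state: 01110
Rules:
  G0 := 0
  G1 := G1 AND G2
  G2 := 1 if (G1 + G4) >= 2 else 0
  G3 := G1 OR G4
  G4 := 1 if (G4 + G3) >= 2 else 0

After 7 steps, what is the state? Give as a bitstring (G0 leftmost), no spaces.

Step 1: G0=0(const) G1=G1&G2=1&1=1 G2=(1+0>=2)=0 G3=G1|G4=1|0=1 G4=(0+1>=2)=0 -> 01010
Step 2: G0=0(const) G1=G1&G2=1&0=0 G2=(1+0>=2)=0 G3=G1|G4=1|0=1 G4=(0+1>=2)=0 -> 00010
Step 3: G0=0(const) G1=G1&G2=0&0=0 G2=(0+0>=2)=0 G3=G1|G4=0|0=0 G4=(0+1>=2)=0 -> 00000
Step 4: G0=0(const) G1=G1&G2=0&0=0 G2=(0+0>=2)=0 G3=G1|G4=0|0=0 G4=(0+0>=2)=0 -> 00000
Step 5: G0=0(const) G1=G1&G2=0&0=0 G2=(0+0>=2)=0 G3=G1|G4=0|0=0 G4=(0+0>=2)=0 -> 00000
Step 6: G0=0(const) G1=G1&G2=0&0=0 G2=(0+0>=2)=0 G3=G1|G4=0|0=0 G4=(0+0>=2)=0 -> 00000
Step 7: G0=0(const) G1=G1&G2=0&0=0 G2=(0+0>=2)=0 G3=G1|G4=0|0=0 G4=(0+0>=2)=0 -> 00000

00000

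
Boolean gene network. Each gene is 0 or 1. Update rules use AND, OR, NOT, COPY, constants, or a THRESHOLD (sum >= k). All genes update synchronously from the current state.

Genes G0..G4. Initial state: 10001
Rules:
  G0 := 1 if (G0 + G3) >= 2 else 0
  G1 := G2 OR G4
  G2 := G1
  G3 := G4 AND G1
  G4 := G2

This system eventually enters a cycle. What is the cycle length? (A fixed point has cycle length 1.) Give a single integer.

Answer: 1

Derivation:
Step 0: 10001
Step 1: G0=(1+0>=2)=0 G1=G2|G4=0|1=1 G2=G1=0 G3=G4&G1=1&0=0 G4=G2=0 -> 01000
Step 2: G0=(0+0>=2)=0 G1=G2|G4=0|0=0 G2=G1=1 G3=G4&G1=0&1=0 G4=G2=0 -> 00100
Step 3: G0=(0+0>=2)=0 G1=G2|G4=1|0=1 G2=G1=0 G3=G4&G1=0&0=0 G4=G2=1 -> 01001
Step 4: G0=(0+0>=2)=0 G1=G2|G4=0|1=1 G2=G1=1 G3=G4&G1=1&1=1 G4=G2=0 -> 01110
Step 5: G0=(0+1>=2)=0 G1=G2|G4=1|0=1 G2=G1=1 G3=G4&G1=0&1=0 G4=G2=1 -> 01101
Step 6: G0=(0+0>=2)=0 G1=G2|G4=1|1=1 G2=G1=1 G3=G4&G1=1&1=1 G4=G2=1 -> 01111
Step 7: G0=(0+1>=2)=0 G1=G2|G4=1|1=1 G2=G1=1 G3=G4&G1=1&1=1 G4=G2=1 -> 01111
State from step 7 equals state from step 6 -> cycle length 1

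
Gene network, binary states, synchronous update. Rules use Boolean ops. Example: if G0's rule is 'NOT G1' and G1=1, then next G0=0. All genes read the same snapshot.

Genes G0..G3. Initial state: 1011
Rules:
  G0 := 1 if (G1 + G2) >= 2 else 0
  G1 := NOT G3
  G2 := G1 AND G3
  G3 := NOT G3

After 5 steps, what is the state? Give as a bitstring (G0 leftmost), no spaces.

Step 1: G0=(0+1>=2)=0 G1=NOT G3=NOT 1=0 G2=G1&G3=0&1=0 G3=NOT G3=NOT 1=0 -> 0000
Step 2: G0=(0+0>=2)=0 G1=NOT G3=NOT 0=1 G2=G1&G3=0&0=0 G3=NOT G3=NOT 0=1 -> 0101
Step 3: G0=(1+0>=2)=0 G1=NOT G3=NOT 1=0 G2=G1&G3=1&1=1 G3=NOT G3=NOT 1=0 -> 0010
Step 4: G0=(0+1>=2)=0 G1=NOT G3=NOT 0=1 G2=G1&G3=0&0=0 G3=NOT G3=NOT 0=1 -> 0101
Step 5: G0=(1+0>=2)=0 G1=NOT G3=NOT 1=0 G2=G1&G3=1&1=1 G3=NOT G3=NOT 1=0 -> 0010

0010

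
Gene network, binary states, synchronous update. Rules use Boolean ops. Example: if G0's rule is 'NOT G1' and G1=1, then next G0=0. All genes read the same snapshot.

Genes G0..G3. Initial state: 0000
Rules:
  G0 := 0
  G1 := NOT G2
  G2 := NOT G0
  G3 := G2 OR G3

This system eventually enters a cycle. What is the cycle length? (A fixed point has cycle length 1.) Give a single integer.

Step 0: 0000
Step 1: G0=0(const) G1=NOT G2=NOT 0=1 G2=NOT G0=NOT 0=1 G3=G2|G3=0|0=0 -> 0110
Step 2: G0=0(const) G1=NOT G2=NOT 1=0 G2=NOT G0=NOT 0=1 G3=G2|G3=1|0=1 -> 0011
Step 3: G0=0(const) G1=NOT G2=NOT 1=0 G2=NOT G0=NOT 0=1 G3=G2|G3=1|1=1 -> 0011
State from step 3 equals state from step 2 -> cycle length 1

Answer: 1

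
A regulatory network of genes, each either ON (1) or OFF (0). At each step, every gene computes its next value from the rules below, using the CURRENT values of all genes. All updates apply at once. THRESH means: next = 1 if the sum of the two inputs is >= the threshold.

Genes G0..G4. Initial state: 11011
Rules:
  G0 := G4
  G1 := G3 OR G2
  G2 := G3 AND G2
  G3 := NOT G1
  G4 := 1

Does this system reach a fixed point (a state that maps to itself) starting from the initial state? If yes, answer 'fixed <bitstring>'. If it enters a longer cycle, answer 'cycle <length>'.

Step 0: 11011
Step 1: G0=G4=1 G1=G3|G2=1|0=1 G2=G3&G2=1&0=0 G3=NOT G1=NOT 1=0 G4=1(const) -> 11001
Step 2: G0=G4=1 G1=G3|G2=0|0=0 G2=G3&G2=0&0=0 G3=NOT G1=NOT 1=0 G4=1(const) -> 10001
Step 3: G0=G4=1 G1=G3|G2=0|0=0 G2=G3&G2=0&0=0 G3=NOT G1=NOT 0=1 G4=1(const) -> 10011
Step 4: G0=G4=1 G1=G3|G2=1|0=1 G2=G3&G2=1&0=0 G3=NOT G1=NOT 0=1 G4=1(const) -> 11011
Cycle of length 4 starting at step 0 -> no fixed point

Answer: cycle 4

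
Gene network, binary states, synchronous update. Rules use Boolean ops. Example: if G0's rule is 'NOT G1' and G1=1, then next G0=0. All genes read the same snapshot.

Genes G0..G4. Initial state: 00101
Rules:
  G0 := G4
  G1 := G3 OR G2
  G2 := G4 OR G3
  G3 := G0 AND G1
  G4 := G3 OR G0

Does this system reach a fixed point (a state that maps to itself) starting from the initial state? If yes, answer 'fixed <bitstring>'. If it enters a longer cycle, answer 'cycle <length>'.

Answer: fixed 11111

Derivation:
Step 0: 00101
Step 1: G0=G4=1 G1=G3|G2=0|1=1 G2=G4|G3=1|0=1 G3=G0&G1=0&0=0 G4=G3|G0=0|0=0 -> 11100
Step 2: G0=G4=0 G1=G3|G2=0|1=1 G2=G4|G3=0|0=0 G3=G0&G1=1&1=1 G4=G3|G0=0|1=1 -> 01011
Step 3: G0=G4=1 G1=G3|G2=1|0=1 G2=G4|G3=1|1=1 G3=G0&G1=0&1=0 G4=G3|G0=1|0=1 -> 11101
Step 4: G0=G4=1 G1=G3|G2=0|1=1 G2=G4|G3=1|0=1 G3=G0&G1=1&1=1 G4=G3|G0=0|1=1 -> 11111
Step 5: G0=G4=1 G1=G3|G2=1|1=1 G2=G4|G3=1|1=1 G3=G0&G1=1&1=1 G4=G3|G0=1|1=1 -> 11111
Fixed point reached at step 4: 11111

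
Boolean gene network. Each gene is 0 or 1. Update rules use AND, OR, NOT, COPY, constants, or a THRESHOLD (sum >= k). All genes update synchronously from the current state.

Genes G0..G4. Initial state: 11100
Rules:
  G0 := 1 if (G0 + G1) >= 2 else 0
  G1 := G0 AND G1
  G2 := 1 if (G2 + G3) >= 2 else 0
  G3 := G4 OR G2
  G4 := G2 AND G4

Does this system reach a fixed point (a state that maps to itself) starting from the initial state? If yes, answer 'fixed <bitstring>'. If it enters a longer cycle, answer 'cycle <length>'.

Step 0: 11100
Step 1: G0=(1+1>=2)=1 G1=G0&G1=1&1=1 G2=(1+0>=2)=0 G3=G4|G2=0|1=1 G4=G2&G4=1&0=0 -> 11010
Step 2: G0=(1+1>=2)=1 G1=G0&G1=1&1=1 G2=(0+1>=2)=0 G3=G4|G2=0|0=0 G4=G2&G4=0&0=0 -> 11000
Step 3: G0=(1+1>=2)=1 G1=G0&G1=1&1=1 G2=(0+0>=2)=0 G3=G4|G2=0|0=0 G4=G2&G4=0&0=0 -> 11000
Fixed point reached at step 2: 11000

Answer: fixed 11000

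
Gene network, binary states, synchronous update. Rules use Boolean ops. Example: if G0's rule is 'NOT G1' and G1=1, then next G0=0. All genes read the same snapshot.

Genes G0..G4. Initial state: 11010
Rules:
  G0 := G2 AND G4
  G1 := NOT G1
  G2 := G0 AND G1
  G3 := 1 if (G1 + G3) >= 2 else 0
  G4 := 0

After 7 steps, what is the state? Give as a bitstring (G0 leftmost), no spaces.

Step 1: G0=G2&G4=0&0=0 G1=NOT G1=NOT 1=0 G2=G0&G1=1&1=1 G3=(1+1>=2)=1 G4=0(const) -> 00110
Step 2: G0=G2&G4=1&0=0 G1=NOT G1=NOT 0=1 G2=G0&G1=0&0=0 G3=(0+1>=2)=0 G4=0(const) -> 01000
Step 3: G0=G2&G4=0&0=0 G1=NOT G1=NOT 1=0 G2=G0&G1=0&1=0 G3=(1+0>=2)=0 G4=0(const) -> 00000
Step 4: G0=G2&G4=0&0=0 G1=NOT G1=NOT 0=1 G2=G0&G1=0&0=0 G3=(0+0>=2)=0 G4=0(const) -> 01000
Step 5: G0=G2&G4=0&0=0 G1=NOT G1=NOT 1=0 G2=G0&G1=0&1=0 G3=(1+0>=2)=0 G4=0(const) -> 00000
Step 6: G0=G2&G4=0&0=0 G1=NOT G1=NOT 0=1 G2=G0&G1=0&0=0 G3=(0+0>=2)=0 G4=0(const) -> 01000
Step 7: G0=G2&G4=0&0=0 G1=NOT G1=NOT 1=0 G2=G0&G1=0&1=0 G3=(1+0>=2)=0 G4=0(const) -> 00000

00000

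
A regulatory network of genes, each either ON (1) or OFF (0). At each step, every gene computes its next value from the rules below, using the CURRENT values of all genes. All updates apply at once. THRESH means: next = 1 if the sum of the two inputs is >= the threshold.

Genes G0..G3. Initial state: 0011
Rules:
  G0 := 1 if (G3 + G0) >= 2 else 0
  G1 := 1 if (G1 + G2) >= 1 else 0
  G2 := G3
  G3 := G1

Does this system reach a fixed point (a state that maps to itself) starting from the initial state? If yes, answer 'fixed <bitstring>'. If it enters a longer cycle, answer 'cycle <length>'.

Step 0: 0011
Step 1: G0=(1+0>=2)=0 G1=(0+1>=1)=1 G2=G3=1 G3=G1=0 -> 0110
Step 2: G0=(0+0>=2)=0 G1=(1+1>=1)=1 G2=G3=0 G3=G1=1 -> 0101
Step 3: G0=(1+0>=2)=0 G1=(1+0>=1)=1 G2=G3=1 G3=G1=1 -> 0111
Step 4: G0=(1+0>=2)=0 G1=(1+1>=1)=1 G2=G3=1 G3=G1=1 -> 0111
Fixed point reached at step 3: 0111

Answer: fixed 0111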